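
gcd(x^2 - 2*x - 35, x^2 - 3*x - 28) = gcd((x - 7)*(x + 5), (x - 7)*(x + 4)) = x - 7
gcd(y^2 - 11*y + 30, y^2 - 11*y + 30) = y^2 - 11*y + 30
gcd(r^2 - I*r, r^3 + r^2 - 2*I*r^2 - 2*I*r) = r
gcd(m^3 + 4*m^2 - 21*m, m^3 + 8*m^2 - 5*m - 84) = m^2 + 4*m - 21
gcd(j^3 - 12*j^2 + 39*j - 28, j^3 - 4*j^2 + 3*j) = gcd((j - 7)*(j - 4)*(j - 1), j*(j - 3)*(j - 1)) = j - 1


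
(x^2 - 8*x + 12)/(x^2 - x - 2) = (x - 6)/(x + 1)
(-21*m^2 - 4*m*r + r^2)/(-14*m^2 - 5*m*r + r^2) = (3*m + r)/(2*m + r)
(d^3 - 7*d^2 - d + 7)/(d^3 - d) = (d - 7)/d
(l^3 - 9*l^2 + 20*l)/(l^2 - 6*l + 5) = l*(l - 4)/(l - 1)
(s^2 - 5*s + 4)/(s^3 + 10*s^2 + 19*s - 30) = (s - 4)/(s^2 + 11*s + 30)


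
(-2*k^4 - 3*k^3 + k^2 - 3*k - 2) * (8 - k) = 2*k^5 - 13*k^4 - 25*k^3 + 11*k^2 - 22*k - 16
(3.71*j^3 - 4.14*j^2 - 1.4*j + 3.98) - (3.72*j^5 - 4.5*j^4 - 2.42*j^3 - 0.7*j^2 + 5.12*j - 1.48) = -3.72*j^5 + 4.5*j^4 + 6.13*j^3 - 3.44*j^2 - 6.52*j + 5.46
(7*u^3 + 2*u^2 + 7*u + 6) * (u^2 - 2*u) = 7*u^5 - 12*u^4 + 3*u^3 - 8*u^2 - 12*u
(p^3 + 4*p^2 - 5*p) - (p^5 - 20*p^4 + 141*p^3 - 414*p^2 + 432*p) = -p^5 + 20*p^4 - 140*p^3 + 418*p^2 - 437*p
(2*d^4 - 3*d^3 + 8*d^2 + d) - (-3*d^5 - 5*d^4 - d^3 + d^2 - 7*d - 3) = 3*d^5 + 7*d^4 - 2*d^3 + 7*d^2 + 8*d + 3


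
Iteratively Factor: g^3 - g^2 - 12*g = (g)*(g^2 - g - 12) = g*(g - 4)*(g + 3)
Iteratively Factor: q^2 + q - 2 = (q - 1)*(q + 2)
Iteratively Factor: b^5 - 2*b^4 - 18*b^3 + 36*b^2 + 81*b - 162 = (b + 3)*(b^4 - 5*b^3 - 3*b^2 + 45*b - 54) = (b - 2)*(b + 3)*(b^3 - 3*b^2 - 9*b + 27) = (b - 3)*(b - 2)*(b + 3)*(b^2 - 9) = (b - 3)^2*(b - 2)*(b + 3)*(b + 3)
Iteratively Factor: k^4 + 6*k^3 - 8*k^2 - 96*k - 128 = (k + 2)*(k^3 + 4*k^2 - 16*k - 64) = (k + 2)*(k + 4)*(k^2 - 16) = (k + 2)*(k + 4)^2*(k - 4)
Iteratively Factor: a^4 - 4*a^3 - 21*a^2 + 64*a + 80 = (a + 4)*(a^3 - 8*a^2 + 11*a + 20) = (a - 5)*(a + 4)*(a^2 - 3*a - 4) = (a - 5)*(a + 1)*(a + 4)*(a - 4)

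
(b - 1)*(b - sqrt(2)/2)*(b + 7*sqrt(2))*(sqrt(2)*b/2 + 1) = sqrt(2)*b^4/2 - sqrt(2)*b^3/2 + 15*b^3/2 - 15*b^2/2 + 3*sqrt(2)*b^2 - 7*b - 3*sqrt(2)*b + 7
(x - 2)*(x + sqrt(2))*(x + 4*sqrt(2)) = x^3 - 2*x^2 + 5*sqrt(2)*x^2 - 10*sqrt(2)*x + 8*x - 16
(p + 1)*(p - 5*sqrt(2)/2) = p^2 - 5*sqrt(2)*p/2 + p - 5*sqrt(2)/2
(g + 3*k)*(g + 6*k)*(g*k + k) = g^3*k + 9*g^2*k^2 + g^2*k + 18*g*k^3 + 9*g*k^2 + 18*k^3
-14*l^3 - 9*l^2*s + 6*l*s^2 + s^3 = (-2*l + s)*(l + s)*(7*l + s)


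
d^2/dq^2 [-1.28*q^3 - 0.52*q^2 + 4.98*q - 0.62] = -7.68*q - 1.04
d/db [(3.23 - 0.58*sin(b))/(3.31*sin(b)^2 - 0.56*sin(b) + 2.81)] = (1.9198*sin(b)^2 - 21.3826*sin(b) + 0.179)*cos(b)/(10.9561*sin(b)^4 - 3.7072*sin(b)^3 + 18.9158*sin(b)^2 - 3.1472*sin(b) + 7.8961)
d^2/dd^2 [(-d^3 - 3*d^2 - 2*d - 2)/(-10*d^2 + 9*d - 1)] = 2*(541*d^3 + 483*d^2 - 597*d + 163)/(1000*d^6 - 2700*d^5 + 2730*d^4 - 1269*d^3 + 273*d^2 - 27*d + 1)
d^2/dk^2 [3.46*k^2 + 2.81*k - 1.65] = 6.92000000000000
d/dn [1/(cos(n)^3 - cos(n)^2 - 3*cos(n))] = -(3*sin(n)^3/cos(n)^2 + 2*tan(n))/(sin(n)^2 + cos(n) + 2)^2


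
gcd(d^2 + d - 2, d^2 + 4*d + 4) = d + 2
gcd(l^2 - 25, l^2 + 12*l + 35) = l + 5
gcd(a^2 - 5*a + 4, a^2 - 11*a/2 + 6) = a - 4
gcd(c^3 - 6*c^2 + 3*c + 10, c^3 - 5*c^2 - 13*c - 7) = c + 1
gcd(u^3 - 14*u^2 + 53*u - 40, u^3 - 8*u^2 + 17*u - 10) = u^2 - 6*u + 5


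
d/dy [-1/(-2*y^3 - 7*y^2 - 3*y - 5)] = (-6*y^2 - 14*y - 3)/(2*y^3 + 7*y^2 + 3*y + 5)^2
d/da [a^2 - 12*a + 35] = 2*a - 12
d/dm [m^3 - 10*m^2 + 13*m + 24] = 3*m^2 - 20*m + 13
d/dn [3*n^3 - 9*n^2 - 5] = 9*n*(n - 2)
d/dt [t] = 1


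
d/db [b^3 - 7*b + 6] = 3*b^2 - 7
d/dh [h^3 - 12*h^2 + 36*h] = 3*h^2 - 24*h + 36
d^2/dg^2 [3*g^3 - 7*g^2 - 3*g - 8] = 18*g - 14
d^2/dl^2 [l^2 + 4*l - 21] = 2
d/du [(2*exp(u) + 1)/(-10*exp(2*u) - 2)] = (5*exp(2*u) + 5*exp(u) - 1)*exp(u)/(25*exp(4*u) + 10*exp(2*u) + 1)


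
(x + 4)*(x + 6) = x^2 + 10*x + 24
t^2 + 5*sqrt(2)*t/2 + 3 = (t + sqrt(2))*(t + 3*sqrt(2)/2)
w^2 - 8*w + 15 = (w - 5)*(w - 3)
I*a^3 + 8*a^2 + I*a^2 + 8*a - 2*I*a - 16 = (a + 2)*(a - 8*I)*(I*a - I)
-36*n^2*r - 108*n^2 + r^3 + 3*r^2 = (-6*n + r)*(6*n + r)*(r + 3)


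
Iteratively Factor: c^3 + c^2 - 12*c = (c + 4)*(c^2 - 3*c) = (c - 3)*(c + 4)*(c)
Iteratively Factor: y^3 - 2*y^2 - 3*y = (y + 1)*(y^2 - 3*y) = y*(y + 1)*(y - 3)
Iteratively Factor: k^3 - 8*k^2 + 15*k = (k)*(k^2 - 8*k + 15) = k*(k - 3)*(k - 5)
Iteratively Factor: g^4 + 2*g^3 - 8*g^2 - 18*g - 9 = (g + 3)*(g^3 - g^2 - 5*g - 3) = (g + 1)*(g + 3)*(g^2 - 2*g - 3) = (g - 3)*(g + 1)*(g + 3)*(g + 1)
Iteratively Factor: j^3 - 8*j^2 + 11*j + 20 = (j - 4)*(j^2 - 4*j - 5) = (j - 5)*(j - 4)*(j + 1)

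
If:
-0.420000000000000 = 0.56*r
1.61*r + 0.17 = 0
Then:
No Solution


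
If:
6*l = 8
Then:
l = 4/3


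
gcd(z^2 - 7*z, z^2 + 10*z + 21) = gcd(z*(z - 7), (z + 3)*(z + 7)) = 1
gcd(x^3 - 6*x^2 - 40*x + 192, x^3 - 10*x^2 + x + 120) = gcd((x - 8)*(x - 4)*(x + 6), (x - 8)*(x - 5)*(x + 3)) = x - 8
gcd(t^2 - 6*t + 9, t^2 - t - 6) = t - 3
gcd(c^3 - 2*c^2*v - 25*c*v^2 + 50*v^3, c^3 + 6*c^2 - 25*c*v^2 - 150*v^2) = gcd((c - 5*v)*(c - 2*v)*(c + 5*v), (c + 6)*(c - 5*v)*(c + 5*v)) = -c^2 + 25*v^2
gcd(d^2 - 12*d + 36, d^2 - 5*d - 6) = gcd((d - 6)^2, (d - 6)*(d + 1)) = d - 6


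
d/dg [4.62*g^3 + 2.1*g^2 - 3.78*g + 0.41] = 13.86*g^2 + 4.2*g - 3.78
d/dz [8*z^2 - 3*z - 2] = 16*z - 3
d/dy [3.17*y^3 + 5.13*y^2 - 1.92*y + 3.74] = 9.51*y^2 + 10.26*y - 1.92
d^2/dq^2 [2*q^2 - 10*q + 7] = 4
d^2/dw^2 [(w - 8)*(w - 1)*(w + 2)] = 6*w - 14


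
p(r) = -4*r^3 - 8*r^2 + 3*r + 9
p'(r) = -12*r^2 - 16*r + 3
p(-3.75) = 96.19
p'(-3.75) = -105.75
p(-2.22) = 6.68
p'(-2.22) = -20.62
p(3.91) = -340.68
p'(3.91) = -243.02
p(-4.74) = 241.02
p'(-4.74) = -190.77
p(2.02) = -50.55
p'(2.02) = -78.28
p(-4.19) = 150.22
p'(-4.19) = -140.63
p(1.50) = -18.00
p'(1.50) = -48.00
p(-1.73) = 0.58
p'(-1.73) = -5.23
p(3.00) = -162.00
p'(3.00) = -153.00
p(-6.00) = 567.00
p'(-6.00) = -333.00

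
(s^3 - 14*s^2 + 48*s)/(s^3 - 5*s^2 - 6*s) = (s - 8)/(s + 1)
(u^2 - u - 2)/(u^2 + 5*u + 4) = (u - 2)/(u + 4)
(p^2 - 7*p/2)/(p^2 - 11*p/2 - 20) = p*(7 - 2*p)/(-2*p^2 + 11*p + 40)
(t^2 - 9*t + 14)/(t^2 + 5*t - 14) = (t - 7)/(t + 7)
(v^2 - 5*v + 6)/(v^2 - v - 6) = (v - 2)/(v + 2)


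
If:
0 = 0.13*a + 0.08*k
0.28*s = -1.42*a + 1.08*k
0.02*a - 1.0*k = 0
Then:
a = 0.00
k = 0.00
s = 0.00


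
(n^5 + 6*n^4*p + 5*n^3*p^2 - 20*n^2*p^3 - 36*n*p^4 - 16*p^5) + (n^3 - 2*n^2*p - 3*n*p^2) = n^5 + 6*n^4*p + 5*n^3*p^2 + n^3 - 20*n^2*p^3 - 2*n^2*p - 36*n*p^4 - 3*n*p^2 - 16*p^5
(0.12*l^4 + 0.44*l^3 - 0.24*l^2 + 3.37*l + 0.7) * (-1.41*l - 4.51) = -0.1692*l^5 - 1.1616*l^4 - 1.646*l^3 - 3.6693*l^2 - 16.1857*l - 3.157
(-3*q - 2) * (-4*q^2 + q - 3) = 12*q^3 + 5*q^2 + 7*q + 6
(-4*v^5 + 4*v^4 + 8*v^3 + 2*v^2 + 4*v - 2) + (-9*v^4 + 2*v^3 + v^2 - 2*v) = -4*v^5 - 5*v^4 + 10*v^3 + 3*v^2 + 2*v - 2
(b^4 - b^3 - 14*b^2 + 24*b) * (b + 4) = b^5 + 3*b^4 - 18*b^3 - 32*b^2 + 96*b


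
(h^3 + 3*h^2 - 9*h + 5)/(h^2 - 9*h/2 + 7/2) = 2*(h^2 + 4*h - 5)/(2*h - 7)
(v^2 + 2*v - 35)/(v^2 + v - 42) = (v - 5)/(v - 6)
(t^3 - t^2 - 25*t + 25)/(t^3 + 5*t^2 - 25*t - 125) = (t - 1)/(t + 5)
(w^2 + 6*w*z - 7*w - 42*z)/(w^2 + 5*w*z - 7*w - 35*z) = (w + 6*z)/(w + 5*z)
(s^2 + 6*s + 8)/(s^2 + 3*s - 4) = (s + 2)/(s - 1)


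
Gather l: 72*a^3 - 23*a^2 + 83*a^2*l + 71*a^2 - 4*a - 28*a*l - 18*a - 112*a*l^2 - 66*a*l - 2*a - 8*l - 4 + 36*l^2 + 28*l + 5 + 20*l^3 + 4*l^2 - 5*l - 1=72*a^3 + 48*a^2 - 24*a + 20*l^3 + l^2*(40 - 112*a) + l*(83*a^2 - 94*a + 15)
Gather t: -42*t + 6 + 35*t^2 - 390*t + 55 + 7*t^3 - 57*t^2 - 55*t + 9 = 7*t^3 - 22*t^2 - 487*t + 70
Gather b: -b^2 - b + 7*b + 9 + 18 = -b^2 + 6*b + 27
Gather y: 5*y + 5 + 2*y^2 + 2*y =2*y^2 + 7*y + 5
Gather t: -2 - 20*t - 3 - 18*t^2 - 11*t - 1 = -18*t^2 - 31*t - 6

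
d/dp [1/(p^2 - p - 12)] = (1 - 2*p)/(-p^2 + p + 12)^2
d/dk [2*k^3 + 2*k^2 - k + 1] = 6*k^2 + 4*k - 1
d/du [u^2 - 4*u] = 2*u - 4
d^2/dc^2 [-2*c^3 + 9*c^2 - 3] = 18 - 12*c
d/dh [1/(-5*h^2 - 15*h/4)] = 4*(8*h + 3)/(5*h^2*(4*h + 3)^2)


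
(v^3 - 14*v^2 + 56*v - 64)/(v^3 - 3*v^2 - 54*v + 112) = (v - 4)/(v + 7)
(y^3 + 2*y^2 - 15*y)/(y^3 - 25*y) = (y - 3)/(y - 5)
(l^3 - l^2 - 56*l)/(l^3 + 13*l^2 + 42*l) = (l - 8)/(l + 6)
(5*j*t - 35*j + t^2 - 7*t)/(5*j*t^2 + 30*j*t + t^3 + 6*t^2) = (t - 7)/(t*(t + 6))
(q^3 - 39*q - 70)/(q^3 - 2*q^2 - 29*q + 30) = (q^2 - 5*q - 14)/(q^2 - 7*q + 6)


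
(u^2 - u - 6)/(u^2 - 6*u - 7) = (-u^2 + u + 6)/(-u^2 + 6*u + 7)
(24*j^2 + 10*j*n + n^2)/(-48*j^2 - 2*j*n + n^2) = (-4*j - n)/(8*j - n)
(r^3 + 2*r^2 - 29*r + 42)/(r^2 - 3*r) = r + 5 - 14/r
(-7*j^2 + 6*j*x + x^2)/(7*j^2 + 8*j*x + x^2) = (-j + x)/(j + x)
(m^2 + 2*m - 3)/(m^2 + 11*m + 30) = (m^2 + 2*m - 3)/(m^2 + 11*m + 30)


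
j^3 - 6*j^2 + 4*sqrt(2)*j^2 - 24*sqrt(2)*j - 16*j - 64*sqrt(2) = (j - 8)*(j + 2)*(j + 4*sqrt(2))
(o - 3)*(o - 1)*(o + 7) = o^3 + 3*o^2 - 25*o + 21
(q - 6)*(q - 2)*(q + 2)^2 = q^4 - 4*q^3 - 16*q^2 + 16*q + 48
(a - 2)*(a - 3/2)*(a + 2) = a^3 - 3*a^2/2 - 4*a + 6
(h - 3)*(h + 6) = h^2 + 3*h - 18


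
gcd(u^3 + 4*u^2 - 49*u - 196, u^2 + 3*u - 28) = u + 7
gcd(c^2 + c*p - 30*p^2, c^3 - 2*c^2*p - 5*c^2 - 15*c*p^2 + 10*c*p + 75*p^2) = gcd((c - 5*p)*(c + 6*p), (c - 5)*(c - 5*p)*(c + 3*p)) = -c + 5*p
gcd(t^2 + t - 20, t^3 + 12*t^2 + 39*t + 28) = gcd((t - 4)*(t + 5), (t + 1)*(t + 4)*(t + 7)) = 1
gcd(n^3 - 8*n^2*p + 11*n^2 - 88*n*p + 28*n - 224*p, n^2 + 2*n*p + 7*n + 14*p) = n + 7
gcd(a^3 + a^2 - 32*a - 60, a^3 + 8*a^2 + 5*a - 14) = a + 2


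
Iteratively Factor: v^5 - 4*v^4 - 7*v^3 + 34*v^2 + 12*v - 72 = (v - 2)*(v^4 - 2*v^3 - 11*v^2 + 12*v + 36) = (v - 3)*(v - 2)*(v^3 + v^2 - 8*v - 12) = (v - 3)*(v - 2)*(v + 2)*(v^2 - v - 6) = (v - 3)^2*(v - 2)*(v + 2)*(v + 2)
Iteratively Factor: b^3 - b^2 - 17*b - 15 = (b - 5)*(b^2 + 4*b + 3) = (b - 5)*(b + 3)*(b + 1)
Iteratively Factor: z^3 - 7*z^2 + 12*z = (z)*(z^2 - 7*z + 12) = z*(z - 3)*(z - 4)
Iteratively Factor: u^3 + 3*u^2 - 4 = (u + 2)*(u^2 + u - 2) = (u - 1)*(u + 2)*(u + 2)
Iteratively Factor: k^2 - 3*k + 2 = (k - 2)*(k - 1)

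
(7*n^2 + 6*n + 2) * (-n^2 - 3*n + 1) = -7*n^4 - 27*n^3 - 13*n^2 + 2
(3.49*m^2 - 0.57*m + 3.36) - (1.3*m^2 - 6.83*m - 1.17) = 2.19*m^2 + 6.26*m + 4.53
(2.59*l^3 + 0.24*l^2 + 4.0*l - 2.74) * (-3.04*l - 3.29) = -7.8736*l^4 - 9.2507*l^3 - 12.9496*l^2 - 4.8304*l + 9.0146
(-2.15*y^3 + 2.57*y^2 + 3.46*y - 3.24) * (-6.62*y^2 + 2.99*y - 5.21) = 14.233*y^5 - 23.4419*y^4 - 4.0194*y^3 + 18.4045*y^2 - 27.7142*y + 16.8804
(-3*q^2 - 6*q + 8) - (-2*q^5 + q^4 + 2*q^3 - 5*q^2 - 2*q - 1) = 2*q^5 - q^4 - 2*q^3 + 2*q^2 - 4*q + 9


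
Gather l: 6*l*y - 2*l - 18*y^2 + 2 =l*(6*y - 2) - 18*y^2 + 2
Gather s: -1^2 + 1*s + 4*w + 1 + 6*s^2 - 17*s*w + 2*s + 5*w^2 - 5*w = 6*s^2 + s*(3 - 17*w) + 5*w^2 - w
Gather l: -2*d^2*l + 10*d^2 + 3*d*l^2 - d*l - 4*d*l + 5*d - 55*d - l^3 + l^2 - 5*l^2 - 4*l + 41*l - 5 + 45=10*d^2 - 50*d - l^3 + l^2*(3*d - 4) + l*(-2*d^2 - 5*d + 37) + 40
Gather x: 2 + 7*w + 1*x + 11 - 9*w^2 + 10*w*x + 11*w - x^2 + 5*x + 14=-9*w^2 + 18*w - x^2 + x*(10*w + 6) + 27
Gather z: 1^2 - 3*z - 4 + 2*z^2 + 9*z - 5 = 2*z^2 + 6*z - 8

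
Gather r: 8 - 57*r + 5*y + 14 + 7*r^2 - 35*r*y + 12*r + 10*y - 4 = 7*r^2 + r*(-35*y - 45) + 15*y + 18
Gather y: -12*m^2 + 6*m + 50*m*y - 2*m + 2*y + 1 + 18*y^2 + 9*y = -12*m^2 + 4*m + 18*y^2 + y*(50*m + 11) + 1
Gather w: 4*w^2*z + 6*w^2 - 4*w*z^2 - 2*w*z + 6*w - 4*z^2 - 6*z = w^2*(4*z + 6) + w*(-4*z^2 - 2*z + 6) - 4*z^2 - 6*z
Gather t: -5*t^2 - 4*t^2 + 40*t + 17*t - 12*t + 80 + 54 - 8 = -9*t^2 + 45*t + 126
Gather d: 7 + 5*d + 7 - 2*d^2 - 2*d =-2*d^2 + 3*d + 14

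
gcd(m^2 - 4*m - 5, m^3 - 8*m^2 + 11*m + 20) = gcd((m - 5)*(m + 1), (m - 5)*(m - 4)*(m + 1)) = m^2 - 4*m - 5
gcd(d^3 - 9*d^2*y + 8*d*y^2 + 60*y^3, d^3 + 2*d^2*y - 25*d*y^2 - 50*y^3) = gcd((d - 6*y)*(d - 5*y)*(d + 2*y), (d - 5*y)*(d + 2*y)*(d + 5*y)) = -d^2 + 3*d*y + 10*y^2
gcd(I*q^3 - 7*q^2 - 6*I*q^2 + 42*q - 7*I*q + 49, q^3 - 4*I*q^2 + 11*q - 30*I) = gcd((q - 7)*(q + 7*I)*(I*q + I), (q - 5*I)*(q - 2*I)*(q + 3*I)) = 1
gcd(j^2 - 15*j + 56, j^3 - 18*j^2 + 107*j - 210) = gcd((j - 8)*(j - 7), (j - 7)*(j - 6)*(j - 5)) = j - 7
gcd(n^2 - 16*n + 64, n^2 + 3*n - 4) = 1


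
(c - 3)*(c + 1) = c^2 - 2*c - 3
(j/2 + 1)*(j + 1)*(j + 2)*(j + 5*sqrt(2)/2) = j^4/2 + 5*sqrt(2)*j^3/4 + 5*j^3/2 + 4*j^2 + 25*sqrt(2)*j^2/4 + 2*j + 10*sqrt(2)*j + 5*sqrt(2)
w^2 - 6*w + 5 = (w - 5)*(w - 1)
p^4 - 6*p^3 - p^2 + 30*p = p*(p - 5)*(p - 3)*(p + 2)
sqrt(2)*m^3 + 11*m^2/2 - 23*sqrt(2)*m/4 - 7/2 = (m - sqrt(2))*(m + 7*sqrt(2)/2)*(sqrt(2)*m + 1/2)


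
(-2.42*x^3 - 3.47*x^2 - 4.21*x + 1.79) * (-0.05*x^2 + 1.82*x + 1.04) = 0.121*x^5 - 4.2309*x^4 - 8.6217*x^3 - 11.3605*x^2 - 1.1206*x + 1.8616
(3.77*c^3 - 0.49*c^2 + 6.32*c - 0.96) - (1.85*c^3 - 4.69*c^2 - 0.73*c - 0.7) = 1.92*c^3 + 4.2*c^2 + 7.05*c - 0.26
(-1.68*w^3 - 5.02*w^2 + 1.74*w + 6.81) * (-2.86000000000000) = 4.8048*w^3 + 14.3572*w^2 - 4.9764*w - 19.4766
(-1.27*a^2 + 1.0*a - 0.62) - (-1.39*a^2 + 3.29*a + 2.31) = 0.12*a^2 - 2.29*a - 2.93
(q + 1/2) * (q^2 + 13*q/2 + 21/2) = q^3 + 7*q^2 + 55*q/4 + 21/4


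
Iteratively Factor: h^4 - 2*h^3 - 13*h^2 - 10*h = (h + 1)*(h^3 - 3*h^2 - 10*h) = (h - 5)*(h + 1)*(h^2 + 2*h) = h*(h - 5)*(h + 1)*(h + 2)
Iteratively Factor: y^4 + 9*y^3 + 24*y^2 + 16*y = (y)*(y^3 + 9*y^2 + 24*y + 16) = y*(y + 4)*(y^2 + 5*y + 4) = y*(y + 4)^2*(y + 1)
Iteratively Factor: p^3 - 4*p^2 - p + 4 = (p - 1)*(p^2 - 3*p - 4) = (p - 1)*(p + 1)*(p - 4)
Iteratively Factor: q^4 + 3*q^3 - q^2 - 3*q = (q)*(q^3 + 3*q^2 - q - 3) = q*(q - 1)*(q^2 + 4*q + 3) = q*(q - 1)*(q + 3)*(q + 1)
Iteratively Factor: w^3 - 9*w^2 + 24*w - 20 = (w - 2)*(w^2 - 7*w + 10) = (w - 5)*(w - 2)*(w - 2)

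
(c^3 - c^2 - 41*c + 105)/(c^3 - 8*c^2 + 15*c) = (c + 7)/c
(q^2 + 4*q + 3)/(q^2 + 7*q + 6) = (q + 3)/(q + 6)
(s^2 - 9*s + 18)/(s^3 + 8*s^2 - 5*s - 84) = (s - 6)/(s^2 + 11*s + 28)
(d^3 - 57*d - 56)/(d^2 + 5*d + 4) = (d^2 - d - 56)/(d + 4)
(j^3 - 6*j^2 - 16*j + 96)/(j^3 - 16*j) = (j - 6)/j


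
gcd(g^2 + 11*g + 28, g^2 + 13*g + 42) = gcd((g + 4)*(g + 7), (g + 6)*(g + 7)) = g + 7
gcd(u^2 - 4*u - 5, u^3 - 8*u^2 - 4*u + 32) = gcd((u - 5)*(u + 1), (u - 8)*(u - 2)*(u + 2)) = 1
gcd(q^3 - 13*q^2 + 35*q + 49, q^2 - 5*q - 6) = q + 1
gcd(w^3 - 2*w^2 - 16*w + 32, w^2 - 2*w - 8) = w - 4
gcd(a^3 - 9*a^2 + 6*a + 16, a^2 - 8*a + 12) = a - 2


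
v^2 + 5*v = v*(v + 5)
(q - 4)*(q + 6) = q^2 + 2*q - 24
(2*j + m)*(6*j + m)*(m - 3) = 12*j^2*m - 36*j^2 + 8*j*m^2 - 24*j*m + m^3 - 3*m^2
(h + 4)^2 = h^2 + 8*h + 16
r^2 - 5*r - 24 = (r - 8)*(r + 3)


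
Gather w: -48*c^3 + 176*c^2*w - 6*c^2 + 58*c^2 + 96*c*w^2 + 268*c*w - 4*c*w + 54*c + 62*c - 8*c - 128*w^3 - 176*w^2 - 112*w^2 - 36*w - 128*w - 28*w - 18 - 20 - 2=-48*c^3 + 52*c^2 + 108*c - 128*w^3 + w^2*(96*c - 288) + w*(176*c^2 + 264*c - 192) - 40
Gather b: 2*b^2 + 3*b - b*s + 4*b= 2*b^2 + b*(7 - s)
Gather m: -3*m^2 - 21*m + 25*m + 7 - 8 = -3*m^2 + 4*m - 1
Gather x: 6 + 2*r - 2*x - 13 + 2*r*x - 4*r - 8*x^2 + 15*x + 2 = -2*r - 8*x^2 + x*(2*r + 13) - 5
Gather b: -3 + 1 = -2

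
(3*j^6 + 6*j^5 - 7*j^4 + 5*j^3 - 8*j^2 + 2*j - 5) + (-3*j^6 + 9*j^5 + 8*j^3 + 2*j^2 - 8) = 15*j^5 - 7*j^4 + 13*j^3 - 6*j^2 + 2*j - 13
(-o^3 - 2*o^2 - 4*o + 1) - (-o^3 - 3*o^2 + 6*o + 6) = o^2 - 10*o - 5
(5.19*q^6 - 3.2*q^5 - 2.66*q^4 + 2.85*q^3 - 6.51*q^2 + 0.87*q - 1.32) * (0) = 0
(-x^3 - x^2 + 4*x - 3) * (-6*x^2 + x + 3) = 6*x^5 + 5*x^4 - 28*x^3 + 19*x^2 + 9*x - 9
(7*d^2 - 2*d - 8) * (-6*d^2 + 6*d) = -42*d^4 + 54*d^3 + 36*d^2 - 48*d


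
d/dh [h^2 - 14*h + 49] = 2*h - 14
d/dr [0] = 0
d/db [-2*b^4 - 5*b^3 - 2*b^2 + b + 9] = -8*b^3 - 15*b^2 - 4*b + 1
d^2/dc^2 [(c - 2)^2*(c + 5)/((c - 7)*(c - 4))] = 8*(22*c^3 - 237*c^2 + 759*c - 571)/(c^6 - 33*c^5 + 447*c^4 - 3179*c^3 + 12516*c^2 - 25872*c + 21952)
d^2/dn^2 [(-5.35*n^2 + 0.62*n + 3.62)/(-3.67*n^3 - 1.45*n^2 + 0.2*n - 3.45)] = (144.11723*n^6 - 50.1043079999999*n^5 - 581.323596*n^4 - 1256.98189*n^3 - 96.10251*n^2 + 299.91588*n + 162.42965)/(49.430863*n^9 + 58.589715*n^8 + 15.067185*n^7 + 136.06594*n^6 + 109.33395*n^5 + 6.741075*n^4 + 125.035525*n^3 + 52.189875*n^2 - 7.1415*n + 41.063625)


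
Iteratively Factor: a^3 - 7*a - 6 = (a - 3)*(a^2 + 3*a + 2) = (a - 3)*(a + 2)*(a + 1)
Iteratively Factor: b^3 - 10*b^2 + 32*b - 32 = (b - 2)*(b^2 - 8*b + 16) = (b - 4)*(b - 2)*(b - 4)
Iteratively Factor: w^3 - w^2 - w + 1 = (w + 1)*(w^2 - 2*w + 1) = (w - 1)*(w + 1)*(w - 1)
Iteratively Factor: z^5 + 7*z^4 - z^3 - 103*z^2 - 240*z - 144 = (z + 4)*(z^4 + 3*z^3 - 13*z^2 - 51*z - 36) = (z + 3)*(z + 4)*(z^3 - 13*z - 12) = (z + 1)*(z + 3)*(z + 4)*(z^2 - z - 12) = (z + 1)*(z + 3)^2*(z + 4)*(z - 4)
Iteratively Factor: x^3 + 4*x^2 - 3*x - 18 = (x + 3)*(x^2 + x - 6) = (x + 3)^2*(x - 2)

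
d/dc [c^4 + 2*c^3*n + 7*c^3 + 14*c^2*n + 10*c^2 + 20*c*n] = 4*c^3 + 6*c^2*n + 21*c^2 + 28*c*n + 20*c + 20*n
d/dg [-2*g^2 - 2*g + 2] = -4*g - 2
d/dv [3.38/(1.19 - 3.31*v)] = 11.1878/(3.31*v - 1.19)^2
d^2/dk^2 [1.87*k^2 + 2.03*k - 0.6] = 3.74000000000000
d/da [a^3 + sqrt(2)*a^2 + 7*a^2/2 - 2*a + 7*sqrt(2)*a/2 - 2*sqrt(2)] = 3*a^2 + 2*sqrt(2)*a + 7*a - 2 + 7*sqrt(2)/2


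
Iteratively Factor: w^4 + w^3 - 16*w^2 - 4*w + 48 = (w - 2)*(w^3 + 3*w^2 - 10*w - 24) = (w - 2)*(w + 4)*(w^2 - w - 6) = (w - 3)*(w - 2)*(w + 4)*(w + 2)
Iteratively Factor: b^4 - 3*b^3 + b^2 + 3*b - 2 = (b - 1)*(b^3 - 2*b^2 - b + 2) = (b - 1)*(b + 1)*(b^2 - 3*b + 2) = (b - 2)*(b - 1)*(b + 1)*(b - 1)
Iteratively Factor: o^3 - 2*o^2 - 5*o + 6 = (o + 2)*(o^2 - 4*o + 3) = (o - 3)*(o + 2)*(o - 1)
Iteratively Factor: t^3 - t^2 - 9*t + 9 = (t + 3)*(t^2 - 4*t + 3) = (t - 1)*(t + 3)*(t - 3)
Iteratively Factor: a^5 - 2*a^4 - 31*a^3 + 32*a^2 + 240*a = (a - 4)*(a^4 + 2*a^3 - 23*a^2 - 60*a) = a*(a - 4)*(a^3 + 2*a^2 - 23*a - 60) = a*(a - 4)*(a + 3)*(a^2 - a - 20) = a*(a - 5)*(a - 4)*(a + 3)*(a + 4)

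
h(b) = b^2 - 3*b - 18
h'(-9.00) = -21.00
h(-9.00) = 90.00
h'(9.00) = 15.00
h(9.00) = 36.00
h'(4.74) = 6.48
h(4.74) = -9.75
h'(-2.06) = -7.12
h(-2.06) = -7.58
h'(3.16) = 3.32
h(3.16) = -17.49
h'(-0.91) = -4.82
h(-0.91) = -14.44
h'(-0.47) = -3.94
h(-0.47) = -16.37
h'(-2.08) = -7.16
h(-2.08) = -7.43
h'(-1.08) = -5.16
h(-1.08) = -13.59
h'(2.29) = 1.58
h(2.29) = -19.63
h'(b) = 2*b - 3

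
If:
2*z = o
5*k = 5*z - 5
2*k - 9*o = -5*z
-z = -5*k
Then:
No Solution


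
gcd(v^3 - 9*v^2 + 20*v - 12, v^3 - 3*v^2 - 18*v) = v - 6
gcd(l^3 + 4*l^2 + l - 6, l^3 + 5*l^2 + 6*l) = l^2 + 5*l + 6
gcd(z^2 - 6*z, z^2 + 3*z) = z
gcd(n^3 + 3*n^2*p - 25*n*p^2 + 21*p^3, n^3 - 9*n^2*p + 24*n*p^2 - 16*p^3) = -n + p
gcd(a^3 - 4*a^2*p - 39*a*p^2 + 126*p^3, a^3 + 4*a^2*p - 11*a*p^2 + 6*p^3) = a + 6*p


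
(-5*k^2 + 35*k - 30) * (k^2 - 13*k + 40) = -5*k^4 + 100*k^3 - 685*k^2 + 1790*k - 1200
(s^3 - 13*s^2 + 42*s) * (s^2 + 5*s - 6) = s^5 - 8*s^4 - 29*s^3 + 288*s^2 - 252*s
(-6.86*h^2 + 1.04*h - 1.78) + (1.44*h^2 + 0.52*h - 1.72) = -5.42*h^2 + 1.56*h - 3.5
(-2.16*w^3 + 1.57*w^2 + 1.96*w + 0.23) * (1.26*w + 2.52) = -2.7216*w^4 - 3.465*w^3 + 6.426*w^2 + 5.229*w + 0.5796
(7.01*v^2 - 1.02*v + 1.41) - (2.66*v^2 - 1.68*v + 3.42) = 4.35*v^2 + 0.66*v - 2.01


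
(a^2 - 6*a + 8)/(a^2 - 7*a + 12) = (a - 2)/(a - 3)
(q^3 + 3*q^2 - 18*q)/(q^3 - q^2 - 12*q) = (-q^2 - 3*q + 18)/(-q^2 + q + 12)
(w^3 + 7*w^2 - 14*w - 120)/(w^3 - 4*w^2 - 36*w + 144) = (w + 5)/(w - 6)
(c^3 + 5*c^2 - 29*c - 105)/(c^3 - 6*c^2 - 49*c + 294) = (c^2 - 2*c - 15)/(c^2 - 13*c + 42)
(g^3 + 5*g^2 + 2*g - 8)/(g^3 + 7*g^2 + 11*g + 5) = (g^3 + 5*g^2 + 2*g - 8)/(g^3 + 7*g^2 + 11*g + 5)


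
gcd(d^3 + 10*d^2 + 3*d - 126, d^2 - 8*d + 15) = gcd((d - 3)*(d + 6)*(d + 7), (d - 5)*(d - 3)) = d - 3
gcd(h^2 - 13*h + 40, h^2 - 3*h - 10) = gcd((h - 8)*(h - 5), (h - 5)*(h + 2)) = h - 5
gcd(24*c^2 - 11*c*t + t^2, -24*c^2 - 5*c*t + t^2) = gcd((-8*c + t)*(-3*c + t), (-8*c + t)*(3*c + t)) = -8*c + t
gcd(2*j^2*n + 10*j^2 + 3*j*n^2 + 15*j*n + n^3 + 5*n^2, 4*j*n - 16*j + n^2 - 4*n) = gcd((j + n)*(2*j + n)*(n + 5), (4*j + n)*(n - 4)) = 1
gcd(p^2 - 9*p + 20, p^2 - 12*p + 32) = p - 4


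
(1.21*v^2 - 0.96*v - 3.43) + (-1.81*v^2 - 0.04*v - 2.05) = -0.6*v^2 - 1.0*v - 5.48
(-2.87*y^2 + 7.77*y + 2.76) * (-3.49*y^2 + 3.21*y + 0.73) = 10.0163*y^4 - 36.33*y^3 + 13.2142*y^2 + 14.5317*y + 2.0148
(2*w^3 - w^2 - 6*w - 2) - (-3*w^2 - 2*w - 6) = 2*w^3 + 2*w^2 - 4*w + 4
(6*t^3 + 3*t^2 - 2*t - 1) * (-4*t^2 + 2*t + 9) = -24*t^5 + 68*t^3 + 27*t^2 - 20*t - 9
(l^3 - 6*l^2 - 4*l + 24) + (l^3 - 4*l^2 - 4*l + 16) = 2*l^3 - 10*l^2 - 8*l + 40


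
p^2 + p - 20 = (p - 4)*(p + 5)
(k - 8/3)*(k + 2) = k^2 - 2*k/3 - 16/3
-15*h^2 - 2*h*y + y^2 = (-5*h + y)*(3*h + y)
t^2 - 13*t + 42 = (t - 7)*(t - 6)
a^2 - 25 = (a - 5)*(a + 5)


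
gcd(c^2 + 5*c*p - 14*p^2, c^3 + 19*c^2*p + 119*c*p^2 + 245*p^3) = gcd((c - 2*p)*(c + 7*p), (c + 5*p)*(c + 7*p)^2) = c + 7*p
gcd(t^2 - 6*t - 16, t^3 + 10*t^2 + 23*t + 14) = t + 2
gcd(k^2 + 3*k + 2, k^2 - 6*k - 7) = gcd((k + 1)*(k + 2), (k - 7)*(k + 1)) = k + 1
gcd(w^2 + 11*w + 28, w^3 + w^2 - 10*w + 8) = w + 4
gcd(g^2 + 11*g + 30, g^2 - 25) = g + 5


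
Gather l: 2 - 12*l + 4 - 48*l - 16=-60*l - 10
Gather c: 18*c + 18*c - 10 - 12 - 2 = 36*c - 24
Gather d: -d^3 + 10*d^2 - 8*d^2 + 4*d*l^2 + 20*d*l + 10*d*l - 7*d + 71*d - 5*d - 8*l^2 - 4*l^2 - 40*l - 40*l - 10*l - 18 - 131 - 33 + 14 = -d^3 + 2*d^2 + d*(4*l^2 + 30*l + 59) - 12*l^2 - 90*l - 168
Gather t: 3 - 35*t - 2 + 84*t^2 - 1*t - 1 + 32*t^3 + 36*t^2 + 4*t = 32*t^3 + 120*t^2 - 32*t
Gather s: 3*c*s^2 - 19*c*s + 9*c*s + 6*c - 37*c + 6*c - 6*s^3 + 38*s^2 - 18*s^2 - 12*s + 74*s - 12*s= -25*c - 6*s^3 + s^2*(3*c + 20) + s*(50 - 10*c)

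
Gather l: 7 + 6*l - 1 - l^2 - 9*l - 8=-l^2 - 3*l - 2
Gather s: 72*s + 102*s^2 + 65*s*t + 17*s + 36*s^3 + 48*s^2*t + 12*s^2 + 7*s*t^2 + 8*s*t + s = 36*s^3 + s^2*(48*t + 114) + s*(7*t^2 + 73*t + 90)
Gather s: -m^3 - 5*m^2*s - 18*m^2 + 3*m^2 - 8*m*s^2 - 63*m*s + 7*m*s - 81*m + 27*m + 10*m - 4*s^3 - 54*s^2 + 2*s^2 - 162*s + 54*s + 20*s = -m^3 - 15*m^2 - 44*m - 4*s^3 + s^2*(-8*m - 52) + s*(-5*m^2 - 56*m - 88)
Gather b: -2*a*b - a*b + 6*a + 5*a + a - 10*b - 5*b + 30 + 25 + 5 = 12*a + b*(-3*a - 15) + 60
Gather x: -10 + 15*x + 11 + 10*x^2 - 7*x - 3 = 10*x^2 + 8*x - 2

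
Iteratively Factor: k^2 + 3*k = (k + 3)*(k)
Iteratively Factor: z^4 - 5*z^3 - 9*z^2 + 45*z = (z - 5)*(z^3 - 9*z) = (z - 5)*(z + 3)*(z^2 - 3*z) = (z - 5)*(z - 3)*(z + 3)*(z)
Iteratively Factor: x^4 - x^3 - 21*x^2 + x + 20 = (x - 1)*(x^3 - 21*x - 20) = (x - 5)*(x - 1)*(x^2 + 5*x + 4) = (x - 5)*(x - 1)*(x + 1)*(x + 4)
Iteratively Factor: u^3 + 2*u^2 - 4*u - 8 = (u - 2)*(u^2 + 4*u + 4) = (u - 2)*(u + 2)*(u + 2)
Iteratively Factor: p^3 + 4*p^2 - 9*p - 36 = (p - 3)*(p^2 + 7*p + 12) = (p - 3)*(p + 3)*(p + 4)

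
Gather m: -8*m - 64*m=-72*m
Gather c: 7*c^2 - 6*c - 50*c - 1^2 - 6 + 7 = 7*c^2 - 56*c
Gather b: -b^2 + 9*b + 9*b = -b^2 + 18*b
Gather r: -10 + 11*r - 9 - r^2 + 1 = -r^2 + 11*r - 18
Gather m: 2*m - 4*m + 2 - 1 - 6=-2*m - 5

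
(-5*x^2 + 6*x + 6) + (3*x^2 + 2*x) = -2*x^2 + 8*x + 6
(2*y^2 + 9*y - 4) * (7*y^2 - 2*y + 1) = 14*y^4 + 59*y^3 - 44*y^2 + 17*y - 4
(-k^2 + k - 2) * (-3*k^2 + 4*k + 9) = 3*k^4 - 7*k^3 + k^2 + k - 18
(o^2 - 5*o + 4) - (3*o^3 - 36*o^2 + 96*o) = -3*o^3 + 37*o^2 - 101*o + 4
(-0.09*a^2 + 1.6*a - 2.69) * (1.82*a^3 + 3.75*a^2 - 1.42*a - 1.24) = -0.1638*a^5 + 2.5745*a^4 + 1.232*a^3 - 12.2479*a^2 + 1.8358*a + 3.3356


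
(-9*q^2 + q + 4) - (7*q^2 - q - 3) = -16*q^2 + 2*q + 7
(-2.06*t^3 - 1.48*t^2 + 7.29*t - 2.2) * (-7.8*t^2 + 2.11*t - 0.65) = 16.068*t^5 + 7.1974*t^4 - 58.6458*t^3 + 33.5039*t^2 - 9.3805*t + 1.43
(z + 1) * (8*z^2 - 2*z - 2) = 8*z^3 + 6*z^2 - 4*z - 2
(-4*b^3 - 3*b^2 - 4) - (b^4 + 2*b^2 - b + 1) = -b^4 - 4*b^3 - 5*b^2 + b - 5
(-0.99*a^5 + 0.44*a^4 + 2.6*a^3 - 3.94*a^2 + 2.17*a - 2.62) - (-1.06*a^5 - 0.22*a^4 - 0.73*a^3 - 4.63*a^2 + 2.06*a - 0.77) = 0.0700000000000001*a^5 + 0.66*a^4 + 3.33*a^3 + 0.69*a^2 + 0.11*a - 1.85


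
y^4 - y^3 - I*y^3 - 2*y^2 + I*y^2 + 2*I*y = y*(y - 2)*(y + 1)*(y - I)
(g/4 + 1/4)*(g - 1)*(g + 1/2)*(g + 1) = g^4/4 + 3*g^3/8 - g^2/8 - 3*g/8 - 1/8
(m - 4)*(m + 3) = m^2 - m - 12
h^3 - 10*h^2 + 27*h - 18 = (h - 6)*(h - 3)*(h - 1)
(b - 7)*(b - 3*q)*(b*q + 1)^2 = b^4*q^2 - 3*b^3*q^3 - 7*b^3*q^2 + 2*b^3*q + 21*b^2*q^3 - 6*b^2*q^2 - 14*b^2*q + b^2 + 42*b*q^2 - 3*b*q - 7*b + 21*q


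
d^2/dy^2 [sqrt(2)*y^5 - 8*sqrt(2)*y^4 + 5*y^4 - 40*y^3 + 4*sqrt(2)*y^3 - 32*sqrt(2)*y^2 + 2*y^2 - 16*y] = 20*sqrt(2)*y^3 - 96*sqrt(2)*y^2 + 60*y^2 - 240*y + 24*sqrt(2)*y - 64*sqrt(2) + 4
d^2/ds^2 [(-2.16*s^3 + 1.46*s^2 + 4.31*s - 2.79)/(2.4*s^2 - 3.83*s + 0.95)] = (-2.8421709430404e-14*s^5 + 5.6843418860808e-14*s^4 + 22.971792*s^3 - 69.24024*s^2 + 83.21688*s - 35.130892)/(13.824*s^6 - 66.1824*s^5 + 122.03208*s^4 - 108.576287*s^3 + 48.304365*s^2 - 10.369725*s + 0.857375)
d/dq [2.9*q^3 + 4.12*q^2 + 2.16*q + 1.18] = 8.7*q^2 + 8.24*q + 2.16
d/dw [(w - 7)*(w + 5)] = 2*w - 2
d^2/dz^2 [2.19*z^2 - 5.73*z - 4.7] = 4.38000000000000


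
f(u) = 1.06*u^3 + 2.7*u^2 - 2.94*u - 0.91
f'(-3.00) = 9.48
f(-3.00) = 3.59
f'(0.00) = -2.94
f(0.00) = -0.91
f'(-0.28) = -4.20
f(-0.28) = 0.10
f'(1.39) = 10.71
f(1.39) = 3.07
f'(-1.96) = -1.31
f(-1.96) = 7.24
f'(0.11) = -2.31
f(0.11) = -1.20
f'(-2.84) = 7.37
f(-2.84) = 4.94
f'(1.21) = 8.25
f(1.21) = 1.36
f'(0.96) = 5.17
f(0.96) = -0.31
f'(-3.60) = 18.83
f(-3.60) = -4.79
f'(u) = 3.18*u^2 + 5.4*u - 2.94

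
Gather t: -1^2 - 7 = -8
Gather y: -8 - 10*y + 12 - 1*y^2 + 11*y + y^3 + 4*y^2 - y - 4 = y^3 + 3*y^2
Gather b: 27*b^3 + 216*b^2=27*b^3 + 216*b^2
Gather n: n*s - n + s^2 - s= n*(s - 1) + s^2 - s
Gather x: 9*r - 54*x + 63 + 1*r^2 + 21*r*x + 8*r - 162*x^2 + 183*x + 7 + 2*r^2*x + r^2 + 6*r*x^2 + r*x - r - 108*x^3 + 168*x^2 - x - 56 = 2*r^2 + 16*r - 108*x^3 + x^2*(6*r + 6) + x*(2*r^2 + 22*r + 128) + 14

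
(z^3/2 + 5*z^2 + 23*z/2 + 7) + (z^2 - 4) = z^3/2 + 6*z^2 + 23*z/2 + 3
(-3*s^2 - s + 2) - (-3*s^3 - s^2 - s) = 3*s^3 - 2*s^2 + 2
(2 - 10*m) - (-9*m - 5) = 7 - m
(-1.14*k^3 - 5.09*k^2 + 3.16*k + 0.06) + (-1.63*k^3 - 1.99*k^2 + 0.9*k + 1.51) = -2.77*k^3 - 7.08*k^2 + 4.06*k + 1.57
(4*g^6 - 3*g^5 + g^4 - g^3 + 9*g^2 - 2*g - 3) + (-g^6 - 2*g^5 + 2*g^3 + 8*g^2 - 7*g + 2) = 3*g^6 - 5*g^5 + g^4 + g^3 + 17*g^2 - 9*g - 1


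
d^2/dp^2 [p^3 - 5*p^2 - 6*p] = 6*p - 10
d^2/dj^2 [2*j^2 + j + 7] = 4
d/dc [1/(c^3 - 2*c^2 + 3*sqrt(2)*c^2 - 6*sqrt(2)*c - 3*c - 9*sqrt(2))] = (-3*c^2 - 6*sqrt(2)*c + 4*c + 3 + 6*sqrt(2))/(-c^3 - 3*sqrt(2)*c^2 + 2*c^2 + 3*c + 6*sqrt(2)*c + 9*sqrt(2))^2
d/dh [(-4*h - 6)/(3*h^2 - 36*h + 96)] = 4*(h^2 + 3*h - 50)/(3*(h^4 - 24*h^3 + 208*h^2 - 768*h + 1024))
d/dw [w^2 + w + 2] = 2*w + 1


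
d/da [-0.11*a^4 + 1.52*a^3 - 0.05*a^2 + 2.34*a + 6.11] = -0.44*a^3 + 4.56*a^2 - 0.1*a + 2.34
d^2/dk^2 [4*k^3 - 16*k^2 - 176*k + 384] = 24*k - 32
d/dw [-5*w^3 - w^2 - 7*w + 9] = -15*w^2 - 2*w - 7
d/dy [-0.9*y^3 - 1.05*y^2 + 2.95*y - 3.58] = -2.7*y^2 - 2.1*y + 2.95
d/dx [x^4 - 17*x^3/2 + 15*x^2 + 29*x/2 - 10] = 4*x^3 - 51*x^2/2 + 30*x + 29/2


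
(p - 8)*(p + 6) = p^2 - 2*p - 48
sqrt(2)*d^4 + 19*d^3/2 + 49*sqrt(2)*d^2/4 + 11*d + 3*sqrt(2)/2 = (d + sqrt(2)/2)*(d + sqrt(2))*(d + 3*sqrt(2))*(sqrt(2)*d + 1/2)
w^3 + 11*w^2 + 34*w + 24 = (w + 1)*(w + 4)*(w + 6)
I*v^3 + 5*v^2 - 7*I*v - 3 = (v - 3*I)*(v - I)*(I*v + 1)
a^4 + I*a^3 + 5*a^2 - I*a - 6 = (a - 2*I)*(a + 3*I)*(-I*a + I)*(I*a + I)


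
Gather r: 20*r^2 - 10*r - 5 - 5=20*r^2 - 10*r - 10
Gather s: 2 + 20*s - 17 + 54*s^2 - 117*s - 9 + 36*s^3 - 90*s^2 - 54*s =36*s^3 - 36*s^2 - 151*s - 24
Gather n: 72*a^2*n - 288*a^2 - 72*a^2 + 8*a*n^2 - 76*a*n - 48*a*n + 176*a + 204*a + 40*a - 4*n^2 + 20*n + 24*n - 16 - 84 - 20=-360*a^2 + 420*a + n^2*(8*a - 4) + n*(72*a^2 - 124*a + 44) - 120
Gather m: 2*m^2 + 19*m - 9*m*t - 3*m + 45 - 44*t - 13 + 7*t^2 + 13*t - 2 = 2*m^2 + m*(16 - 9*t) + 7*t^2 - 31*t + 30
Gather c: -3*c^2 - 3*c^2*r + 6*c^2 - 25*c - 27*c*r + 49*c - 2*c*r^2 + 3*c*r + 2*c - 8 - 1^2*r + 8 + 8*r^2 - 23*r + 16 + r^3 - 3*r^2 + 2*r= c^2*(3 - 3*r) + c*(-2*r^2 - 24*r + 26) + r^3 + 5*r^2 - 22*r + 16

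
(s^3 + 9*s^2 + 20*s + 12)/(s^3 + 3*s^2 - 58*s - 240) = (s^2 + 3*s + 2)/(s^2 - 3*s - 40)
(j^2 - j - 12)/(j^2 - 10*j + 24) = (j + 3)/(j - 6)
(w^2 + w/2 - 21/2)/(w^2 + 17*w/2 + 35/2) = (w - 3)/(w + 5)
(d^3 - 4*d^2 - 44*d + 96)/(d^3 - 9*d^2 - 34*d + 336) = (d - 2)/(d - 7)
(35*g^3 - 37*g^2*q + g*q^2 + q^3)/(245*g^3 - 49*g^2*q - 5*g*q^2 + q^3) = (-g + q)/(-7*g + q)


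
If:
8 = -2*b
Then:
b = -4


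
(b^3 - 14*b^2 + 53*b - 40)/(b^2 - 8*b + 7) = (b^2 - 13*b + 40)/(b - 7)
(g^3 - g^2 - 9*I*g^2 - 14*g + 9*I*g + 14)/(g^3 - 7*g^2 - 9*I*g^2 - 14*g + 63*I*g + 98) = (g - 1)/(g - 7)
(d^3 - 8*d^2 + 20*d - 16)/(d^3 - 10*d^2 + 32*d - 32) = (d - 2)/(d - 4)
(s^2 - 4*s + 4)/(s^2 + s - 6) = (s - 2)/(s + 3)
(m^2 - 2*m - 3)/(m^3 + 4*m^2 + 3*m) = (m - 3)/(m*(m + 3))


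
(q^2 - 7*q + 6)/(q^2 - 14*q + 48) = (q - 1)/(q - 8)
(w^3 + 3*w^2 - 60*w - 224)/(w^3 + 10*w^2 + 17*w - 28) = (w - 8)/(w - 1)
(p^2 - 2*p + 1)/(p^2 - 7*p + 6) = (p - 1)/(p - 6)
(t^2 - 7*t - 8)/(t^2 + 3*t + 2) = (t - 8)/(t + 2)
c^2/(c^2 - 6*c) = c/(c - 6)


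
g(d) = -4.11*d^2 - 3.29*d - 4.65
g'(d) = -8.22*d - 3.29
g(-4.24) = -64.59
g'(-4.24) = 31.56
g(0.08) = -4.94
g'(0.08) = -3.95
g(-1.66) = -10.51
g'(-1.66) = 10.36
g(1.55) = -19.62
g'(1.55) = -16.03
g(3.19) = -56.97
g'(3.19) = -29.51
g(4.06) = -85.75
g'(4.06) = -36.66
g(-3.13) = -34.62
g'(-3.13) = 22.44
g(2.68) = -42.99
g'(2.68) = -25.32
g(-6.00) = -132.87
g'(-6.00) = 46.03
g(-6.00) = -132.87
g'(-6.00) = 46.03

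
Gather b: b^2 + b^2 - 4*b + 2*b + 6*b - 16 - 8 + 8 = 2*b^2 + 4*b - 16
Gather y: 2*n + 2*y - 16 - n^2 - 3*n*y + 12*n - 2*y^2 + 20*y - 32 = -n^2 + 14*n - 2*y^2 + y*(22 - 3*n) - 48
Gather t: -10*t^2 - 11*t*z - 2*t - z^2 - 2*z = -10*t^2 + t*(-11*z - 2) - z^2 - 2*z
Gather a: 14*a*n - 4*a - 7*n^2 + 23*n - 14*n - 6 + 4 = a*(14*n - 4) - 7*n^2 + 9*n - 2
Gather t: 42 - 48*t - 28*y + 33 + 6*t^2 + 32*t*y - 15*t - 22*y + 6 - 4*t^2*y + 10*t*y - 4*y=t^2*(6 - 4*y) + t*(42*y - 63) - 54*y + 81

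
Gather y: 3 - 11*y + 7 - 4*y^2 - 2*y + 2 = -4*y^2 - 13*y + 12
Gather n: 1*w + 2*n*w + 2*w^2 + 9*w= 2*n*w + 2*w^2 + 10*w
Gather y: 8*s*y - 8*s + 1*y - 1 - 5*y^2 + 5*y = -8*s - 5*y^2 + y*(8*s + 6) - 1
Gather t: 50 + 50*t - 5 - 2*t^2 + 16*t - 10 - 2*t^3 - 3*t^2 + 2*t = -2*t^3 - 5*t^2 + 68*t + 35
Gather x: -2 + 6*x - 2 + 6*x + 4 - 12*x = 0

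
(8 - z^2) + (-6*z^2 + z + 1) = -7*z^2 + z + 9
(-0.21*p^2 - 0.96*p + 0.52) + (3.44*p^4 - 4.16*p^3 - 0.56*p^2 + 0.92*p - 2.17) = 3.44*p^4 - 4.16*p^3 - 0.77*p^2 - 0.0399999999999999*p - 1.65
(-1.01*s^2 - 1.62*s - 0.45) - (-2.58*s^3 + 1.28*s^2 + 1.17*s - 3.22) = 2.58*s^3 - 2.29*s^2 - 2.79*s + 2.77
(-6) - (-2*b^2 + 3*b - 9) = 2*b^2 - 3*b + 3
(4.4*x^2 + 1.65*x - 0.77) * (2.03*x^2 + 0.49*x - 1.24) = 8.932*x^4 + 5.5055*x^3 - 6.2106*x^2 - 2.4233*x + 0.9548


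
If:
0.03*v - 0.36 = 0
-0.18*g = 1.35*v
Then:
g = -90.00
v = 12.00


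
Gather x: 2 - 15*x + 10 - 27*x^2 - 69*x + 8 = -27*x^2 - 84*x + 20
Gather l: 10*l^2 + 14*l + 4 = 10*l^2 + 14*l + 4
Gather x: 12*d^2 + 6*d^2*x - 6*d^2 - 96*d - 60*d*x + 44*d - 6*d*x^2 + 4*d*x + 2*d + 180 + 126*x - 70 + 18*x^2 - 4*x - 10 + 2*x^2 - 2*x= 6*d^2 - 50*d + x^2*(20 - 6*d) + x*(6*d^2 - 56*d + 120) + 100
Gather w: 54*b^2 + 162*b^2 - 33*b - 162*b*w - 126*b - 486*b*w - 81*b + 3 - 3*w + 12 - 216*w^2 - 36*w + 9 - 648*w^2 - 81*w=216*b^2 - 240*b - 864*w^2 + w*(-648*b - 120) + 24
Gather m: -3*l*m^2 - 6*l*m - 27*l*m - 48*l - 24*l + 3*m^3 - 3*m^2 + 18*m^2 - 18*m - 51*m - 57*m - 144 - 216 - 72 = -72*l + 3*m^3 + m^2*(15 - 3*l) + m*(-33*l - 126) - 432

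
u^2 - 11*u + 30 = (u - 6)*(u - 5)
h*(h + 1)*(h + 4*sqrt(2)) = h^3 + h^2 + 4*sqrt(2)*h^2 + 4*sqrt(2)*h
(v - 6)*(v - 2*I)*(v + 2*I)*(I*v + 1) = I*v^4 + v^3 - 6*I*v^3 - 6*v^2 + 4*I*v^2 + 4*v - 24*I*v - 24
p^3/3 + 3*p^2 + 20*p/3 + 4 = (p/3 + 1/3)*(p + 2)*(p + 6)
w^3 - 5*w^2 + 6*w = w*(w - 3)*(w - 2)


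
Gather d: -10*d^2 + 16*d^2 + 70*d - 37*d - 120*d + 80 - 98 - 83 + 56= 6*d^2 - 87*d - 45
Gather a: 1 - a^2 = 1 - a^2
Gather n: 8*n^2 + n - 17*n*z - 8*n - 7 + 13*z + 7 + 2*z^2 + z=8*n^2 + n*(-17*z - 7) + 2*z^2 + 14*z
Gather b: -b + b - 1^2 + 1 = 0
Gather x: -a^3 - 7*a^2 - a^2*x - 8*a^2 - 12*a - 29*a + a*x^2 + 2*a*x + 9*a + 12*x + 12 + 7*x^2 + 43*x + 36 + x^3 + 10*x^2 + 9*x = -a^3 - 15*a^2 - 32*a + x^3 + x^2*(a + 17) + x*(-a^2 + 2*a + 64) + 48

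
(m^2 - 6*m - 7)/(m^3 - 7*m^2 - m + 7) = 1/(m - 1)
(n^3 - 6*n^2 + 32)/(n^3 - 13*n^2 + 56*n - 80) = (n + 2)/(n - 5)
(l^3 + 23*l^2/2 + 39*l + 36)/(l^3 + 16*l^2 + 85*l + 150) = (l^2 + 11*l/2 + 6)/(l^2 + 10*l + 25)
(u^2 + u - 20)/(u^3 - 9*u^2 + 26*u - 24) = (u + 5)/(u^2 - 5*u + 6)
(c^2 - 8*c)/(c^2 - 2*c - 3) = c*(8 - c)/(-c^2 + 2*c + 3)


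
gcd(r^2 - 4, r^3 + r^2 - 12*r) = 1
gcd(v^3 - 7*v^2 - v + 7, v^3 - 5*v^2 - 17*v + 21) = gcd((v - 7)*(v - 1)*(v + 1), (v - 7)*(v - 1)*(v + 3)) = v^2 - 8*v + 7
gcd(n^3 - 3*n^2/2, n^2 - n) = n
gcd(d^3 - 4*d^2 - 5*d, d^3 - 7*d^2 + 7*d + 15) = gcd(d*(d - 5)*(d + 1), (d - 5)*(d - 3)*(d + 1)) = d^2 - 4*d - 5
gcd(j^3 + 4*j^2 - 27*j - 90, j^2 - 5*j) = j - 5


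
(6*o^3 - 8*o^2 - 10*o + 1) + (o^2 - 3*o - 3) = 6*o^3 - 7*o^2 - 13*o - 2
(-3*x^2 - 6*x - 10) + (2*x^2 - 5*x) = -x^2 - 11*x - 10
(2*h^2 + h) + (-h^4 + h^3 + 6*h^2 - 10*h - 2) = -h^4 + h^3 + 8*h^2 - 9*h - 2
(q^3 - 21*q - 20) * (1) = q^3 - 21*q - 20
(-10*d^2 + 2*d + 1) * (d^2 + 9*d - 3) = -10*d^4 - 88*d^3 + 49*d^2 + 3*d - 3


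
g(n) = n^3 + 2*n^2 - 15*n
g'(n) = 3*n^2 + 4*n - 15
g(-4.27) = 22.66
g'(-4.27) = 22.62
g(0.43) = -6.00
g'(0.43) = -12.73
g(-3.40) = 34.82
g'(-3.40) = 6.08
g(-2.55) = 34.67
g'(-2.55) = -5.69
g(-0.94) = 15.04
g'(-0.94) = -16.11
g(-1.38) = 21.88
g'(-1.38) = -14.81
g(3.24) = 6.41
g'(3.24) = 29.45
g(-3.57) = 33.54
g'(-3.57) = 8.95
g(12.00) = 1836.00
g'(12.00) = 465.00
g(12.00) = 1836.00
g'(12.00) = 465.00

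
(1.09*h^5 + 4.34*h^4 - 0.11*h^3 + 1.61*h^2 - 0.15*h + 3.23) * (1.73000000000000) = 1.8857*h^5 + 7.5082*h^4 - 0.1903*h^3 + 2.7853*h^2 - 0.2595*h + 5.5879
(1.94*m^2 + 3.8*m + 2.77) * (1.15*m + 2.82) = 2.231*m^3 + 9.8408*m^2 + 13.9015*m + 7.8114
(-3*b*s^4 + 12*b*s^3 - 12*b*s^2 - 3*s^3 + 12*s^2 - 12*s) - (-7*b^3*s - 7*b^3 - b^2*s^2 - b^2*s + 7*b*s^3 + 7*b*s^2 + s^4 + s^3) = 7*b^3*s + 7*b^3 + b^2*s^2 + b^2*s - 3*b*s^4 + 5*b*s^3 - 19*b*s^2 - s^4 - 4*s^3 + 12*s^2 - 12*s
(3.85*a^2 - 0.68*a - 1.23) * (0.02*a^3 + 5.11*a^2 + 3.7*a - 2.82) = 0.077*a^5 + 19.6599*a^4 + 10.7456*a^3 - 19.6583*a^2 - 2.6334*a + 3.4686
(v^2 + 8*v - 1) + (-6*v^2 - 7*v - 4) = -5*v^2 + v - 5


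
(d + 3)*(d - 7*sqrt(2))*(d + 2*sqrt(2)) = d^3 - 5*sqrt(2)*d^2 + 3*d^2 - 28*d - 15*sqrt(2)*d - 84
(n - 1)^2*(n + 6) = n^3 + 4*n^2 - 11*n + 6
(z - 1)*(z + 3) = z^2 + 2*z - 3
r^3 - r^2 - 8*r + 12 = (r - 2)^2*(r + 3)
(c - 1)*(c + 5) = c^2 + 4*c - 5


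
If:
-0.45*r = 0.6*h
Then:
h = -0.75*r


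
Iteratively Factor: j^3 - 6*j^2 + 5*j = (j - 1)*(j^2 - 5*j) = (j - 5)*(j - 1)*(j)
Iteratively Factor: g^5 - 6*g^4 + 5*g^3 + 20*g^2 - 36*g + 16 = (g - 4)*(g^4 - 2*g^3 - 3*g^2 + 8*g - 4) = (g - 4)*(g - 1)*(g^3 - g^2 - 4*g + 4) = (g - 4)*(g - 2)*(g - 1)*(g^2 + g - 2) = (g - 4)*(g - 2)*(g - 1)*(g + 2)*(g - 1)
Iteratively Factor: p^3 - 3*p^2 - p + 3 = (p - 1)*(p^2 - 2*p - 3) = (p - 3)*(p - 1)*(p + 1)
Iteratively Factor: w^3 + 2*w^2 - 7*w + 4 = (w - 1)*(w^2 + 3*w - 4) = (w - 1)^2*(w + 4)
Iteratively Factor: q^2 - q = (q - 1)*(q)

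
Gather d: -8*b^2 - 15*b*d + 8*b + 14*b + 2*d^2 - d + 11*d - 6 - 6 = -8*b^2 + 22*b + 2*d^2 + d*(10 - 15*b) - 12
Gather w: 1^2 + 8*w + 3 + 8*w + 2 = 16*w + 6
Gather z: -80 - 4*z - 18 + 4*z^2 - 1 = 4*z^2 - 4*z - 99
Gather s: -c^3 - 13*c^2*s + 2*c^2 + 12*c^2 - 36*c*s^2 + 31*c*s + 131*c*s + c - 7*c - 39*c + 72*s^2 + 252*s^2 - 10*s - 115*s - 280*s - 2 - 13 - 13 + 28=-c^3 + 14*c^2 - 45*c + s^2*(324 - 36*c) + s*(-13*c^2 + 162*c - 405)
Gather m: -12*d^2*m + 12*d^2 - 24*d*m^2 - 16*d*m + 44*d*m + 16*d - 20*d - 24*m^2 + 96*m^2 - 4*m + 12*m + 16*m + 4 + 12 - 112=12*d^2 - 4*d + m^2*(72 - 24*d) + m*(-12*d^2 + 28*d + 24) - 96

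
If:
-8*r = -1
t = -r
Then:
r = 1/8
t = -1/8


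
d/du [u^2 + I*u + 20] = 2*u + I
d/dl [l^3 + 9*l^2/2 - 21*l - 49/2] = 3*l^2 + 9*l - 21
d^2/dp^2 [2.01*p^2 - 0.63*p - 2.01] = 4.02000000000000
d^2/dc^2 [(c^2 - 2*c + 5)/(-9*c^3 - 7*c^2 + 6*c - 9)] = 2*(-81*c^6 + 486*c^5 - 2214*c^4 - 1789*c^3 - 708*c^2 + 1467*c + 162)/(729*c^9 + 1701*c^8 - 135*c^7 + 262*c^6 + 3492*c^5 - 837*c^4 - 297*c^3 + 2673*c^2 - 1458*c + 729)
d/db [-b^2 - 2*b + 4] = -2*b - 2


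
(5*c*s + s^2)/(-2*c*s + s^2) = (5*c + s)/(-2*c + s)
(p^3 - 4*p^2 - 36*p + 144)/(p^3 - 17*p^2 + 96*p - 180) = (p^2 + 2*p - 24)/(p^2 - 11*p + 30)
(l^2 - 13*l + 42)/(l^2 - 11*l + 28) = (l - 6)/(l - 4)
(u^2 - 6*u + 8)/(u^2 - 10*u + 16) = (u - 4)/(u - 8)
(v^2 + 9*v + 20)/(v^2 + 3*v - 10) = (v + 4)/(v - 2)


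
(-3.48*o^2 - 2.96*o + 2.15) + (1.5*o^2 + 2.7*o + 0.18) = -1.98*o^2 - 0.26*o + 2.33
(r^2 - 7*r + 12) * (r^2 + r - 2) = r^4 - 6*r^3 + 3*r^2 + 26*r - 24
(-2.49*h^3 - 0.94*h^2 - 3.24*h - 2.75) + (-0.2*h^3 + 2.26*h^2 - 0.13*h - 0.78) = -2.69*h^3 + 1.32*h^2 - 3.37*h - 3.53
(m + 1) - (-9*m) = 10*m + 1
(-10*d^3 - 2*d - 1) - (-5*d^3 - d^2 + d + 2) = -5*d^3 + d^2 - 3*d - 3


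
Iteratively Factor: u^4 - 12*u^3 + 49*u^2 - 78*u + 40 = (u - 1)*(u^3 - 11*u^2 + 38*u - 40) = (u - 4)*(u - 1)*(u^2 - 7*u + 10) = (u - 5)*(u - 4)*(u - 1)*(u - 2)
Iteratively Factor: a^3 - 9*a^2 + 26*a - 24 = (a - 3)*(a^2 - 6*a + 8) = (a - 4)*(a - 3)*(a - 2)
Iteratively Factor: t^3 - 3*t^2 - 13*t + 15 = (t - 1)*(t^2 - 2*t - 15) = (t - 1)*(t + 3)*(t - 5)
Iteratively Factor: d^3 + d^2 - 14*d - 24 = (d - 4)*(d^2 + 5*d + 6) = (d - 4)*(d + 2)*(d + 3)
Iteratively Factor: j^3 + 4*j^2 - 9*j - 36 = (j + 4)*(j^2 - 9) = (j + 3)*(j + 4)*(j - 3)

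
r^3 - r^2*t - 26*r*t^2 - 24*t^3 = (r - 6*t)*(r + t)*(r + 4*t)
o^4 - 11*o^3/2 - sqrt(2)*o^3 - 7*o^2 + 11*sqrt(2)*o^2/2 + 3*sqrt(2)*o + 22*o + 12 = (o - 6)*(o + 1/2)*(o - 2*sqrt(2))*(o + sqrt(2))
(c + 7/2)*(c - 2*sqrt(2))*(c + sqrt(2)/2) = c^3 - 3*sqrt(2)*c^2/2 + 7*c^2/2 - 21*sqrt(2)*c/4 - 2*c - 7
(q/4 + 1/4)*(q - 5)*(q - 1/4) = q^3/4 - 17*q^2/16 - q + 5/16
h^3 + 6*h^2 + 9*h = h*(h + 3)^2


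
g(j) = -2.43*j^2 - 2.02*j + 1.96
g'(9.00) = -45.76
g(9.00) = -213.05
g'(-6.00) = 27.14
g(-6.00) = -73.40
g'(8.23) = -42.02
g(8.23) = -179.26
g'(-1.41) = 4.83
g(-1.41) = -0.02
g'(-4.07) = 17.76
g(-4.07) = -30.07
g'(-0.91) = 2.40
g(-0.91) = 1.79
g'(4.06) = -21.75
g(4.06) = -46.30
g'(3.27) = -17.91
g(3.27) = -30.63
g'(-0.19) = -1.10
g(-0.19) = 2.26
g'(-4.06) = 17.71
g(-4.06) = -29.89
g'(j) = -4.86*j - 2.02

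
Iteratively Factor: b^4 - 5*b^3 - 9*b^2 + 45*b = (b + 3)*(b^3 - 8*b^2 + 15*b) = b*(b + 3)*(b^2 - 8*b + 15) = b*(b - 3)*(b + 3)*(b - 5)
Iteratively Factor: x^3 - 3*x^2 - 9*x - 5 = (x - 5)*(x^2 + 2*x + 1) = (x - 5)*(x + 1)*(x + 1)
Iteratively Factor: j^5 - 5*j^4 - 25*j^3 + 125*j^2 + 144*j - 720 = (j - 5)*(j^4 - 25*j^2 + 144) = (j - 5)*(j - 3)*(j^3 + 3*j^2 - 16*j - 48) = (j - 5)*(j - 4)*(j - 3)*(j^2 + 7*j + 12) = (j - 5)*(j - 4)*(j - 3)*(j + 3)*(j + 4)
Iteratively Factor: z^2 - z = (z - 1)*(z)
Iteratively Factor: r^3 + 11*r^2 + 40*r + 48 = (r + 4)*(r^2 + 7*r + 12) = (r + 4)^2*(r + 3)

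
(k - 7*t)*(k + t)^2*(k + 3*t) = k^4 - 2*k^3*t - 28*k^2*t^2 - 46*k*t^3 - 21*t^4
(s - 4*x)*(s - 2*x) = s^2 - 6*s*x + 8*x^2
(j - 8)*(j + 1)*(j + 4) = j^3 - 3*j^2 - 36*j - 32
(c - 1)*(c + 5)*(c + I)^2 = c^4 + 4*c^3 + 2*I*c^3 - 6*c^2 + 8*I*c^2 - 4*c - 10*I*c + 5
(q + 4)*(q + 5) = q^2 + 9*q + 20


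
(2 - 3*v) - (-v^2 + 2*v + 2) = v^2 - 5*v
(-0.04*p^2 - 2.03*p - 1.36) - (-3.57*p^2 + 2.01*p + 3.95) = 3.53*p^2 - 4.04*p - 5.31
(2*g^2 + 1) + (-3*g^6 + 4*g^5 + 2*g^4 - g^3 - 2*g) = -3*g^6 + 4*g^5 + 2*g^4 - g^3 + 2*g^2 - 2*g + 1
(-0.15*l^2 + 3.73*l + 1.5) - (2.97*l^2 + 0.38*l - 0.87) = -3.12*l^2 + 3.35*l + 2.37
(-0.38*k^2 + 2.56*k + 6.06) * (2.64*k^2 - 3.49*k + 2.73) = -1.0032*k^4 + 8.0846*k^3 + 6.0266*k^2 - 14.1606*k + 16.5438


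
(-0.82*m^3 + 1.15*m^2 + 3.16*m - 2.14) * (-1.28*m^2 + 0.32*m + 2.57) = 1.0496*m^5 - 1.7344*m^4 - 5.7842*m^3 + 6.7059*m^2 + 7.4364*m - 5.4998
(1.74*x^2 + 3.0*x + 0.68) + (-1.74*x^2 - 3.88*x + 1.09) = 1.77 - 0.88*x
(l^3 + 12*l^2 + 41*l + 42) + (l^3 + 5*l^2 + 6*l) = 2*l^3 + 17*l^2 + 47*l + 42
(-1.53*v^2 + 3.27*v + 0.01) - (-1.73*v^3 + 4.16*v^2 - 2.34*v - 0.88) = 1.73*v^3 - 5.69*v^2 + 5.61*v + 0.89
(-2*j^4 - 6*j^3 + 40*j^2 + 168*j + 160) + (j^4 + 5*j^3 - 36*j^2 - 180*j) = -j^4 - j^3 + 4*j^2 - 12*j + 160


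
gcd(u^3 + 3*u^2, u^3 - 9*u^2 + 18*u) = u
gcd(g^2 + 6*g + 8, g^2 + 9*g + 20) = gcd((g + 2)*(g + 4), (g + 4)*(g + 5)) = g + 4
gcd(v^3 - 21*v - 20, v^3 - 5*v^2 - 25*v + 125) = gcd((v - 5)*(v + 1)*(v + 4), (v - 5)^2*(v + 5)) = v - 5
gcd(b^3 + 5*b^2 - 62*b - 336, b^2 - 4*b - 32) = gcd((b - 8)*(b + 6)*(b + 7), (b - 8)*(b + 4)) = b - 8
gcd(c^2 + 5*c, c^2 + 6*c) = c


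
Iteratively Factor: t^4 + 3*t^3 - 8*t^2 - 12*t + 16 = (t + 2)*(t^3 + t^2 - 10*t + 8) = (t - 2)*(t + 2)*(t^2 + 3*t - 4) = (t - 2)*(t - 1)*(t + 2)*(t + 4)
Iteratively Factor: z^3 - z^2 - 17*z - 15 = (z + 1)*(z^2 - 2*z - 15) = (z - 5)*(z + 1)*(z + 3)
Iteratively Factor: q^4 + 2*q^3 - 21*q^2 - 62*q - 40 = (q + 2)*(q^3 - 21*q - 20) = (q + 1)*(q + 2)*(q^2 - q - 20) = (q - 5)*(q + 1)*(q + 2)*(q + 4)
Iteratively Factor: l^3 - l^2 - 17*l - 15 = (l + 1)*(l^2 - 2*l - 15) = (l - 5)*(l + 1)*(l + 3)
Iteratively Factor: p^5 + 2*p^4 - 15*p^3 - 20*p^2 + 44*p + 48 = (p - 3)*(p^4 + 5*p^3 - 20*p - 16) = (p - 3)*(p + 1)*(p^3 + 4*p^2 - 4*p - 16) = (p - 3)*(p + 1)*(p + 2)*(p^2 + 2*p - 8) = (p - 3)*(p + 1)*(p + 2)*(p + 4)*(p - 2)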